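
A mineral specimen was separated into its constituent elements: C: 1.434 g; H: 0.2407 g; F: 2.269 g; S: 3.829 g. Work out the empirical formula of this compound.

n(C) = 1.434/12.01 = 0.1194, n(H) = 0.2407/1.008 = 0.2388, n(F) = 2.269/19.00 = 0.1194, n(S) = 3.829/32.07 = 0.1194
Smallest is S at 0.1194 mol; normalising gives C 1.000, H 2.000, F 1.000, S 1.000
→ CH2FS

CH2FS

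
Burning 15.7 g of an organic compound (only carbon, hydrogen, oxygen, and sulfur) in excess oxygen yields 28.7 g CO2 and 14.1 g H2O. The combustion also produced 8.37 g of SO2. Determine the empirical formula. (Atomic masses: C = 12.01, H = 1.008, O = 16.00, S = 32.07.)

mol C = 28.7 / 44.01 = 0.6521; mass C = 0.6521 × 12.01 = 7.832 g
mol H = 2 × (14.1 / 18.02) = 1.565; mass H = 1.565 × 1.008 = 1.577 g
mol S = 8.37 / 64.07 = 0.1306; mass S = 4.190 g
mass O = 15.7 − (13.60) = 2.101 g → mol O = 0.1313
Ratios (÷ 0.1306): C 4.992, H 11.979, O 1.005, S 1.000
≈ 5:12:1:1 → C5H12OS

C5H12OS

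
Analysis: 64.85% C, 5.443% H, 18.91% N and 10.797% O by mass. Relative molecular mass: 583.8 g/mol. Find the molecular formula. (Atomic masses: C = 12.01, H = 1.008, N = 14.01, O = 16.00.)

C32H32N8O4

Assume 100 g: 64.85 g C, 5.443 g H, 18.91 g N, 10.797 g O.
C: 64.85 g ÷ 12.01 g/mol = 5.4 mol
H: 5.443 g ÷ 1.008 g/mol = 5.4 mol
N: 18.91 g ÷ 14.01 g/mol = 1.35 mol
O: 10.797 g ÷ 16.00 g/mol = 0.6748 mol
Ratios (÷ 0.6748): C 8.002, H 8.002, N 2.000, O 1.000
→ C8H8N2O
Empirical-formula mass = 148.16 g/mol
n = 583.8 / 148.16 = 3.94 ≈ 4
Molecular formula = (C8H8N2O)×4 = C32H32N8O4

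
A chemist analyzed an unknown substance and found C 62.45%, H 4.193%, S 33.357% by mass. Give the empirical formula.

C5H4S

Assume 100 g: 62.45 g C, 4.193 g H, 33.357 g S.
Moles — C: 62.45 / 12.01 = 5.2 mol; H: 4.193 / 1.008 = 4.16 mol; S: 33.357 / 32.07 = 1.04 mol
Divide by the smallest (1.04 mol S): C 4.999, H 3.999, S 1.000
Ratio ≈ 5:4:1, so the empirical formula is C5H4S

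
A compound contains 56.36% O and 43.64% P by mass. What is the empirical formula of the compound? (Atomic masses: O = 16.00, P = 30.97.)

O5P2

Assume 100 g: 56.36 g O, 43.64 g P.
O: 56.36 g ÷ 16.00 g/mol = 3.522 mol
P: 43.64 g ÷ 30.97 g/mol = 1.409 mol
Smallest is P at 1.409 mol; normalising gives O 2.500, P 1.000
Scaling by 2: O 5.00, P 2.00 → O5P2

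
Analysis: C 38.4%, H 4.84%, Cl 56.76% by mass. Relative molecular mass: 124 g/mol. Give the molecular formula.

Assume 100 g: 38.4 g C, 4.84 g H, 56.76 g Cl.
C: 38.4 g ÷ 12.01 g/mol = 3.197 mol
H: 4.84 g ÷ 1.008 g/mol = 4.802 mol
Cl: 56.76 g ÷ 35.45 g/mol = 1.601 mol
Smallest is Cl at 1.601 mol; normalising gives C 1.997, H 2.999, Cl 1.000
≈ 2:3:1 → C2H3Cl
Empirical-formula mass = 62.49 g/mol
n = 124 / 62.49 = 1.98 ≈ 2
Molecular formula = (C2H3Cl)×2 = C4H6Cl2

C4H6Cl2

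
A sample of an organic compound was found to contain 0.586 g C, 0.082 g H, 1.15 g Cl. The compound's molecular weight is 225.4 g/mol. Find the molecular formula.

C6H10Cl4

n(C) = 0.586/12.01 = 0.04879, n(H) = 0.082/1.008 = 0.08135, n(Cl) = 1.15/35.45 = 0.03244
Divide by the smallest (0.03244 mol Cl): C 1.504, H 2.508, Cl 1.000
Scaling by 2: C 3.01, H 5.02, Cl 2.00 → C3H5Cl2
Empirical-formula mass = 111.97 g/mol
n = 225.4 / 111.97 = 2.01 ≈ 2
Molecular formula = (C3H5Cl2)×2 = C6H10Cl4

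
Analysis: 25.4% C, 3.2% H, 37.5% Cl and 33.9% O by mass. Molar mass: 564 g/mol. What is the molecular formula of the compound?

C12H18Cl6O12

Assume 100 g: 25.4 g C, 3.2 g H, 37.5 g Cl, 33.9 g O.
C: 25.4 g ÷ 12.01 g/mol = 2.115 mol
H: 3.2 g ÷ 1.008 g/mol = 3.175 mol
Cl: 37.5 g ÷ 35.45 g/mol = 1.058 mol
O: 33.9 g ÷ 16.00 g/mol = 2.119 mol
Divide by the smallest (1.058 mol Cl): C 1.999, H 3.001, Cl 1.000, O 2.003
→ C2H3ClO2
Empirical-formula mass = 94.49 g/mol
n = 564 / 94.49 = 5.97 ≈ 6
Molecular formula = (C2H3ClO2)×6 = C12H18Cl6O12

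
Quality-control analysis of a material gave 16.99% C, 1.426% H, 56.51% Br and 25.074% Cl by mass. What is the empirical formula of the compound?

Assume 100 g: 16.99 g C, 1.426 g H, 56.51 g Br, 25.074 g Cl.
C: 16.99 g ÷ 12.01 g/mol = 1.415 mol
H: 1.426 g ÷ 1.008 g/mol = 1.415 mol
Br: 56.51 g ÷ 79.90 g/mol = 0.7073 mol
Cl: 25.074 g ÷ 35.45 g/mol = 0.7073 mol
Ratios (÷ 0.7073): C 2.000, H 2.000, Br 1.000, Cl 1.000
≈ 2:2:1:1 → C2H2BrCl

C2H2BrCl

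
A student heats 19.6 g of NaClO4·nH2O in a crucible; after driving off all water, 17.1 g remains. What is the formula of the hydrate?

Mass of water lost = 19.6 − 17.1 = 2.5 g → 2.5 / 18.02 = 0.1387 mol H2O
Molar mass of NaClO4 = 122.44 g/mol → mol NaClO4 = 17.1 / 122.44 = 0.1397
n = 0.1387 / 0.1397 = 0.99 ≈ 1 → NaClO4·H2O

NaClO4·H2O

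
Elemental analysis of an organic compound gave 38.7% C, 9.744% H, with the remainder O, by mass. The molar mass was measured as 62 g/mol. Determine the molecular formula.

C2H6O2

Assume 100 g: 38.7 g C, 9.744 g H, 51.556 g O.
Moles — C: 38.7 / 12.01 = 3.222 mol; H: 9.744 / 1.008 = 9.667 mol; O: 51.556 / 16.00 = 3.222 mol
Smallest is O at 3.222 mol; normalising gives C 1.000, H 3.000, O 1.000
≈ 1:3:1 → CH3O
Empirical-formula mass = 31.03 g/mol
n = 62 / 31.03 = 2.00 ≈ 2
Molecular formula = (CH3O)×2 = C2H6O2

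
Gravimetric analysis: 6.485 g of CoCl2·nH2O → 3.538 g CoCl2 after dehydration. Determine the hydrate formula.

Mass of water lost = 6.485 − 3.538 = 2.947 g → 2.947 / 18.02 = 0.1635 mol H2O
Molar mass of CoCl2 = 129.83 g/mol → mol CoCl2 = 3.538 / 129.83 = 0.02725
n = 0.1635 / 0.02725 = 6.00 ≈ 6 → CoCl2·6H2O

CoCl2·6H2O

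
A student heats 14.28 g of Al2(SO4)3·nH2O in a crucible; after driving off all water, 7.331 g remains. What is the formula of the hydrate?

Mass of water lost = 14.28 − 7.331 = 6.949 g → 6.949 / 18.02 = 0.3856 mol H2O
Molar mass of Al2(SO4)3 = 342.17 g/mol → mol Al2(SO4)3 = 7.331 / 342.17 = 0.02143
n = 0.3856 / 0.02143 = 18.00 ≈ 18 → Al2(SO4)3·18H2O

Al2(SO4)3·18H2O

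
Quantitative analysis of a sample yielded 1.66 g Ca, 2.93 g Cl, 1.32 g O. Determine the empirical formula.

Moles — Ca: 1.66 / 40.08 = 0.04142 mol; Cl: 2.93 / 35.45 = 0.08265 mol; O: 1.32 / 16.00 = 0.0825 mol
Divide by the smallest (0.04142 mol Ca): Ca 1.000, Cl 1.996, O 1.992
≈ 1:2:2 → CaCl2O2

CaCl2O2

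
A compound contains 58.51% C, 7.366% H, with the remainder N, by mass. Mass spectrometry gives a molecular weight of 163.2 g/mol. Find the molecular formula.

C8H12N4

Assume 100 g: 58.51 g C, 7.366 g H, 34.124 g N.
C: 58.51 g ÷ 12.01 g/mol = 4.872 mol
H: 7.366 g ÷ 1.008 g/mol = 7.308 mol
N: 34.124 g ÷ 14.01 g/mol = 2.436 mol
Divide by the smallest (2.436 mol N): C 2.000, H 3.000, N 1.000
→ C2H3N
Empirical-formula mass = 41.05 g/mol
n = 163.2 / 41.05 = 3.98 ≈ 4
Molecular formula = (C2H3N)×4 = C8H12N4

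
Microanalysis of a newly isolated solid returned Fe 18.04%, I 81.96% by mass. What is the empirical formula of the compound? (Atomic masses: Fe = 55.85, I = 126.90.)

FeI2

Assume 100 g: 18.04 g Fe, 81.96 g I.
Fe: 18.04 g ÷ 55.85 g/mol = 0.323 mol
I: 81.96 g ÷ 126.90 g/mol = 0.6459 mol
Ratios (÷ 0.323): Fe 1.000, I 2.000
Ratio ≈ 1:2, so the empirical formula is FeI2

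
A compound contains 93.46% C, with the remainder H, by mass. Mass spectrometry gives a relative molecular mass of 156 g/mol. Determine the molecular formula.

C12H10

Assume 100 g: 93.46 g C, 6.54 g H.
Moles — C: 93.46 / 12.01 = 7.782 mol; H: 6.54 / 1.008 = 6.488 mol
Smallest is H at 6.488 mol; normalising gives C 1.199, H 1.000
Multiply by 5: C 6.00, H 5.00 → C6H5
Empirical-formula mass = 77.10 g/mol
n = 156 / 77.10 = 2.02 ≈ 2
Molecular formula = (C6H5)×2 = C12H10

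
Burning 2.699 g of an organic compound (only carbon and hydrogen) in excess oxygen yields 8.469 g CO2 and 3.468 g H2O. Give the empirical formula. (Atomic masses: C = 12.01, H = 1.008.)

mol C = 8.469 / 44.01 = 0.1924; mass C = 0.1924 × 12.01 = 2.311 g
mol H = 2 × (3.468 / 18.02) = 0.3849; mass H = 0.3849 × 1.008 = 0.3880 g
Ratios (÷ 0.1924): C 1.000, H 2.000
≈ 1:2 → CH2

CH2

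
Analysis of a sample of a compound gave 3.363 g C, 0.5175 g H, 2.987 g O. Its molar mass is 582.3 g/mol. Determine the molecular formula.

C24H44O16

n(C) = 3.363/12.01 = 0.28, n(H) = 0.5175/1.008 = 0.5134, n(O) = 2.987/16.00 = 0.1867
Smallest is O at 0.1867 mol; normalising gives C 1.500, H 2.750, O 1.000
Multiply by 4: C 6.00, H 11.00, O 4.00 → C6H11O4
Empirical-formula mass = 147.15 g/mol
n = 582.3 / 147.15 = 3.96 ≈ 4
Molecular formula = (C6H11O4)×4 = C24H44O16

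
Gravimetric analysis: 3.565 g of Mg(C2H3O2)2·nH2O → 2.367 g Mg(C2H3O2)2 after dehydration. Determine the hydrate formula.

Mass of water lost = 3.565 − 2.367 = 1.198 g → 1.198 / 18.02 = 0.06648 mol H2O
Molar mass of Mg(C2H3O2)2 = 142.40 g/mol → mol Mg(C2H3O2)2 = 2.367 / 142.40 = 0.01662
n = 0.06648 / 0.01662 = 4.00 ≈ 4 → Mg(C2H3O2)2·4H2O

Mg(C2H3O2)2·4H2O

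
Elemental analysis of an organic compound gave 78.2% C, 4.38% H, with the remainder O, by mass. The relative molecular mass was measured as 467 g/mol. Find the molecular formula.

Assume 100 g: 78.2 g C, 4.38 g H, 17.42 g O.
Moles — C: 78.2 / 12.01 = 6.511 mol; H: 4.38 / 1.008 = 4.345 mol; O: 17.42 / 16.00 = 1.089 mol
Ratios (÷ 1.089): C 5.980, H 3.991, O 1.000
Ratio ≈ 6:4:1, so the empirical formula is C6H4O
Empirical-formula mass = 92.09 g/mol
n = 467 / 92.09 = 5.07 ≈ 5
Molecular formula = (C6H4O)×5 = C30H20O5

C30H20O5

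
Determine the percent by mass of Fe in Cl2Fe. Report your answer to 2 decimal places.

44.06%

Molar mass = 2(35.45) + 1(55.85) = 126.750 g/mol
Mass of Fe per mole = 1 × 55.85 = 55.850 g
% Fe = 55.850 / 126.750 × 100 = 44.06%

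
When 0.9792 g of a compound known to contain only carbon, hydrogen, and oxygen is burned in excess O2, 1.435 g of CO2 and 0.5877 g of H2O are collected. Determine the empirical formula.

mol C = 1.435 / 44.01 = 0.03261; mass C = 0.03261 × 12.01 = 0.3916 g
mol H = 2 × (0.5877 / 18.02) = 0.06523; mass H = 0.06523 × 1.008 = 0.06575 g
mass O = 0.9792 − (0.4574) = 0.5218 g → mol O = 0.03262
Smallest is C at 0.03261 mol; normalising gives C 1.000, H 2.000, O 1.000
≈ 1:2:1 → CH2O

CH2O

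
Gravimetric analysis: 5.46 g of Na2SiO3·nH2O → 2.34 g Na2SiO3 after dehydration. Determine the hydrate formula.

Na2SiO3·9H2O

Mass of water lost = 5.46 − 2.34 = 3.12 g → 3.12 / 18.02 = 0.1731 mol H2O
Molar mass of Na2SiO3 = 122.07 g/mol → mol Na2SiO3 = 2.34 / 122.07 = 0.01917
n = 0.1731 / 0.01917 = 9.03 ≈ 9 → Na2SiO3·9H2O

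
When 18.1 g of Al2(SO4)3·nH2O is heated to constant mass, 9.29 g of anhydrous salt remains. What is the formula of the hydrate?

Mass of water lost = 18.1 − 9.29 = 8.81 g → 8.81 / 18.02 = 0.4889 mol H2O
Molar mass of Al2(SO4)3 = 342.17 g/mol → mol Al2(SO4)3 = 9.29 / 342.17 = 0.02715
n = 0.4889 / 0.02715 = 18.01 ≈ 18 → Al2(SO4)3·18H2O

Al2(SO4)3·18H2O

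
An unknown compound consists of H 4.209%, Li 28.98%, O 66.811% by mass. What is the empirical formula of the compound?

Assume 100 g: 4.209 g H, 28.98 g Li, 66.811 g O.
Moles — H: 4.209 / 1.008 = 4.176 mol; Li: 28.98 / 6.94 = 4.176 mol; O: 66.811 / 16.00 = 4.176 mol
Divide by the smallest (4.176 mol H): H 1.000, Li 1.000, O 1.000
→ HLiO

HLiO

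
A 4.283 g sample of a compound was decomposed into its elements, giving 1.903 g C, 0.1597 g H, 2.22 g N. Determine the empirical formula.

C: 1.903 g ÷ 12.01 g/mol = 0.1585 mol
H: 0.1597 g ÷ 1.008 g/mol = 0.1584 mol
N: 2.22 g ÷ 14.01 g/mol = 0.1585 mol
Ratios (÷ 0.1584): C 1.000, H 1.000, N 1.000
→ CHN

CHN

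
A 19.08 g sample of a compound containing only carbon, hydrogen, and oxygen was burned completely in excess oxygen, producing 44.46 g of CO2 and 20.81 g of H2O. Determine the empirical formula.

mol C = 44.46 / 44.01 = 1.010; mass C = 1.010 × 12.01 = 12.13 g
mol H = 2 × (20.81 / 18.02) = 2.310; mass H = 2.310 × 1.008 = 2.328 g
mass O = 19.08 − (14.46) = 4.619 g → mol O = 0.2887
Ratios (÷ 0.2887): C 3.499, H 8.000, O 1.000
×2: C 7.00, H 16.00, O 2.00 → C7H16O2

C7H16O2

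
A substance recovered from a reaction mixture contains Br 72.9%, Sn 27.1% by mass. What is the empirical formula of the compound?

Assume 100 g: 72.9 g Br, 27.1 g Sn.
Br: 72.9 g ÷ 79.90 g/mol = 0.9124 mol
Sn: 27.1 g ÷ 118.71 g/mol = 0.2283 mol
Divide by the smallest (0.2283 mol Sn): Br 3.997, Sn 1.000
→ Br4Sn

Br4Sn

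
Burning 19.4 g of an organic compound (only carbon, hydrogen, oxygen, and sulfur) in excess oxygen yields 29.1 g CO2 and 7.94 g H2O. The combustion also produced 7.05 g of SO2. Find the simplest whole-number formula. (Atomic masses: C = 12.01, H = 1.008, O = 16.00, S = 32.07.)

C6H8O4S

mol C = 29.1 / 44.01 = 0.6612; mass C = 0.6612 × 12.01 = 7.941 g
mol H = 2 × (7.94 / 18.02) = 0.8812; mass H = 0.8812 × 1.008 = 0.8883 g
mol S = 7.05 / 64.07 = 0.1100; mass S = 3.529 g
mass O = 19.4 − (12.36) = 7.042 g → mol O = 0.4401
Ratios (÷ 0.11): C 6.009, H 8.009, O 4.000, S 1.000
≈ 6:8:4:1 → C6H8O4S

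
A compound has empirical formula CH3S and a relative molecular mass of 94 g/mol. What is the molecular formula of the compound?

C2H6S2

Empirical-formula mass = 47.10 g/mol
n = 94 / 47.10 = 2.00 ≈ 2
Molecular formula = (CH3S)2 = C2H6S2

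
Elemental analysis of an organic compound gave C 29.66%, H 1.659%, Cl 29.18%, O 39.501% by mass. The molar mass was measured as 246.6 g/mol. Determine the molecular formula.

Assume 100 g: 29.66 g C, 1.659 g H, 29.18 g Cl, 39.501 g O.
C: 29.66 g ÷ 12.01 g/mol = 2.47 mol
H: 1.659 g ÷ 1.008 g/mol = 1.646 mol
Cl: 29.18 g ÷ 35.45 g/mol = 0.8231 mol
O: 39.501 g ÷ 16.00 g/mol = 2.469 mol
Divide by the smallest (0.8231 mol Cl): C 3.000, H 1.999, Cl 1.000, O 2.999
→ C3H2ClO3
Empirical-formula mass = 121.50 g/mol
n = 246.6 / 121.50 = 2.03 ≈ 2
Molecular formula = (C3H2ClO3)×2 = C6H4Cl2O6

C6H4Cl2O6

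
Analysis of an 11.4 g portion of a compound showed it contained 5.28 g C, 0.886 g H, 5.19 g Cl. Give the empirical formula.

C3H6Cl

n(C) = 5.28/12.01 = 0.4396, n(H) = 0.886/1.008 = 0.879, n(Cl) = 5.19/35.45 = 0.1464
Ratios (÷ 0.1464): C 3.003, H 6.004, Cl 1.000
Ratio ≈ 3:6:1, so the empirical formula is C3H6Cl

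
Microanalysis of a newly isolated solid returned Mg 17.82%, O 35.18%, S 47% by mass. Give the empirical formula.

MgO3S2

Assume 100 g: 17.82 g Mg, 35.18 g O, 47 g S.
Mg: 17.82 g ÷ 24.31 g/mol = 0.733 mol
O: 35.18 g ÷ 16.00 g/mol = 2.199 mol
S: 47 g ÷ 32.07 g/mol = 1.466 mol
Ratios (÷ 0.733): Mg 1.000, O 3.000, S 1.999
≈ 1:3:2 → MgO3S2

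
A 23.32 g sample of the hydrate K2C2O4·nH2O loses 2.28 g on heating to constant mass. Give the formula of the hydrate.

Mass of anhydrous K2C2O4 = 23.32 − 2.28 = 21.04 g
mol H2O = 2.28 / 18.02 = 0.1265
Molar mass of K2C2O4 = 166.22 g/mol → mol K2C2O4 = 21.04 / 166.22 = 0.1266
n = 0.1265 / 0.1266 = 1.00 ≈ 1 → K2C2O4·H2O

K2C2O4·H2O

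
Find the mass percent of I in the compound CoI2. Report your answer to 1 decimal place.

Molar mass = 1(58.93) + 2(126.90) = 312.730 g/mol
Mass of I per mole = 2 × 126.90 = 253.800 g
% I = 253.800 / 312.730 × 100 = 81.2%

81.2%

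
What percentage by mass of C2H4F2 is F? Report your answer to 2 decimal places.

57.53%

Molar mass = 2(12.01) + 4(1.008) + 2(19.00) = 66.052 g/mol
Mass of F per mole = 2 × 19.00 = 38.000 g
% F = 38.000 / 66.052 × 100 = 57.53%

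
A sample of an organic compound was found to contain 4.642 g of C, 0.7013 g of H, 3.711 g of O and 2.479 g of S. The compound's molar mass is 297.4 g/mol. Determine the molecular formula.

C10H18O6S2

Moles — C: 4.642 / 12.01 = 0.3865 mol; H: 0.7013 / 1.008 = 0.6957 mol; O: 3.711 / 16.00 = 0.2319 mol; S: 2.479 / 32.07 = 0.0773 mol
Ratios (÷ 0.0773): C 5.000, H 9.000, O 3.000, S 1.000
≈ 5:9:3:1 → C5H9O3S
Empirical-formula mass = 149.19 g/mol
n = 297.4 / 149.19 = 1.99 ≈ 2
Molecular formula = (C5H9O3S)×2 = C10H18O6S2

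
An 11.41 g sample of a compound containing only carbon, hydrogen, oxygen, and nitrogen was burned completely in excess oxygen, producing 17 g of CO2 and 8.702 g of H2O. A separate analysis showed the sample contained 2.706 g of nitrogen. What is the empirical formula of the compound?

mol C = 17 / 44.01 = 0.3863; mass C = 0.3863 × 12.01 = 4.639 g
mol H = 2 × (8.702 / 18.02) = 0.9658; mass H = 0.9658 × 1.008 = 0.9735 g
mol N = 2.706 / 14.01 = 0.1931
mass O = 11.41 − (8.319) = 3.091 g → mol O = 0.1932
Ratios (÷ 0.1931): C 2.000, H 5.000, N 1.000, O 1.000
→ C2H5NO

C2H5NO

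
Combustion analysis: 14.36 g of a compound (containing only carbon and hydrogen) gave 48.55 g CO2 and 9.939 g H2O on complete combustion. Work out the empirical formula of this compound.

CH

mol C = 48.55 / 44.01 = 1.103; mass C = 1.103 × 12.01 = 13.25 g
mol H = 2 × (9.939 / 18.02) = 1.103; mass H = 1.103 × 1.008 = 1.112 g
Smallest is H at 1.103 mol; normalising gives C 1.000, H 1.000
Ratio ≈ 1:1, so the empirical formula is CH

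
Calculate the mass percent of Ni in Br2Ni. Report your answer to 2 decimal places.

Molar mass = 2(79.90) + 1(58.69) = 218.490 g/mol
Mass of Ni per mole = 1 × 58.69 = 58.690 g
% Ni = 58.690 / 218.490 × 100 = 26.86%

26.86%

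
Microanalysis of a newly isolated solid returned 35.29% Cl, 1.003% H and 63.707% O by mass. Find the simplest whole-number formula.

ClHO4

Assume 100 g: 35.29 g Cl, 1.003 g H, 63.707 g O.
n(Cl) = 35.29/35.45 = 0.9955, n(H) = 1.003/1.008 = 0.995, n(O) = 63.707/16.00 = 3.982
Ratios (÷ 0.995): Cl 1.000, H 1.000, O 4.002
≈ 1:1:4 → ClHO4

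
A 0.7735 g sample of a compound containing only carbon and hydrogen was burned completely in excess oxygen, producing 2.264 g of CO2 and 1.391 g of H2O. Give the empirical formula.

mol C = 2.264 / 44.01 = 0.05144; mass C = 0.05144 × 12.01 = 0.6178 g
mol H = 2 × (1.391 / 18.02) = 0.1544; mass H = 0.1544 × 1.008 = 0.1556 g
Smallest is C at 0.05144 mol; normalising gives C 1.000, H 3.001
≈ 1:3 → CH3

CH3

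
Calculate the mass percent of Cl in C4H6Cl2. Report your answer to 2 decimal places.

56.73%

Molar mass = 4(12.01) + 6(1.008) + 2(35.45) = 124.988 g/mol
Mass of Cl per mole = 2 × 35.45 = 70.900 g
% Cl = 70.900 / 124.988 × 100 = 56.73%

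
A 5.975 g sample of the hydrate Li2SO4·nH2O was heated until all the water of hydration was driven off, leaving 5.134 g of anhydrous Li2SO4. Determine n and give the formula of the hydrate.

Mass of water lost = 5.975 − 5.134 = 0.841 g → 0.841 / 18.02 = 0.04667 mol H2O
Molar mass of Li2SO4 = 109.95 g/mol → mol Li2SO4 = 5.134 / 109.95 = 0.04669
n = 0.04667 / 0.04669 = 1.00 ≈ 1 → Li2SO4·H2O

Li2SO4·H2O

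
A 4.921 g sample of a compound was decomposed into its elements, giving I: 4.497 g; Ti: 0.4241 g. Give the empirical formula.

I: 4.497 g ÷ 126.90 g/mol = 0.03544 mol
Ti: 0.4241 g ÷ 47.87 g/mol = 0.008859 mol
Smallest is Ti at 0.008859 mol; normalising gives I 4.000, Ti 1.000
≈ 4:1 → I4Ti

I4Ti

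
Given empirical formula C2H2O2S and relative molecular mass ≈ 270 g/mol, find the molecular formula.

Empirical-formula mass = 90.11 g/mol
n = 270 / 90.11 = 3.00 ≈ 3
Molecular formula = (C2H2O2S)3 = C6H6O6S3

C6H6O6S3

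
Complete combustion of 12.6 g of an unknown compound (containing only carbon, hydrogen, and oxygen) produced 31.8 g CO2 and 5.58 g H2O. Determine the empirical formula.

C7H6O2

mol C = 31.8 / 44.01 = 0.7226; mass C = 0.7226 × 12.01 = 8.678 g
mol H = 2 × (5.58 / 18.02) = 0.6193; mass H = 0.6193 × 1.008 = 0.6243 g
mass O = 12.6 − (9.302) = 3.298 g → mol O = 0.2061
Divide by the smallest (0.2061 mol O): C 3.506, H 3.005, O 1.000
×2: C 7.01, H 6.01, O 2.00 → C7H6O2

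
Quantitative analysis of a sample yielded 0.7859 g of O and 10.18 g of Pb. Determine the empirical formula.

O: 0.7859 g ÷ 16.00 g/mol = 0.04912 mol
Pb: 10.18 g ÷ 207.2 g/mol = 0.04913 mol
Divide by the smallest (0.04912 mol O): O 1.000, Pb 1.000
Ratio ≈ 1:1, so the empirical formula is OPb

OPb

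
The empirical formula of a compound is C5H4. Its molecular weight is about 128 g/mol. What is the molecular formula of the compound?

C10H8

Empirical-formula mass = 64.08 g/mol
n = 128 / 64.08 = 2.00 ≈ 2
Molecular formula = (C5H4)2 = C10H8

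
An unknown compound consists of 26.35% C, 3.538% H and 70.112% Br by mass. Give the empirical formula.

Assume 100 g: 26.35 g C, 3.538 g H, 70.112 g Br.
C: 26.35 g ÷ 12.01 g/mol = 2.194 mol
H: 3.538 g ÷ 1.008 g/mol = 3.51 mol
Br: 70.112 g ÷ 79.90 g/mol = 0.8775 mol
Divide by the smallest (0.8775 mol Br): C 2.500, H 4.000, Br 1.000
×2: C 5.00, H 8.00, Br 2.00 → C5H8Br2

C5H8Br2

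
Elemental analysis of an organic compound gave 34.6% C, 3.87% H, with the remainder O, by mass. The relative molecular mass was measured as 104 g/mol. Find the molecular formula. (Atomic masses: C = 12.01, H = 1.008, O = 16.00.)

C3H4O4

Assume 100 g: 34.6 g C, 3.87 g H, 61.53 g O.
n(C) = 34.6/12.01 = 2.881, n(H) = 3.87/1.008 = 3.839, n(O) = 61.53/16.00 = 3.846
Ratios (÷ 2.881): C 1.000, H 1.333, O 1.335
Multiply by 3: C 3.00, H 4.00, O 4.00 → C3H4O4
Empirical-formula mass = 104.06 g/mol
n = 104 / 104.06 = 1.00 ≈ 1
Molecular formula = empirical formula = C3H4O4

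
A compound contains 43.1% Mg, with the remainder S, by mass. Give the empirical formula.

Assume 100 g: 43.1 g Mg, 56.9 g S.
n(Mg) = 43.1/24.31 = 1.773, n(S) = 56.9/32.07 = 1.774
Ratios (÷ 1.773): Mg 1.000, S 1.001
Ratio ≈ 1:1, so the empirical formula is MgS

MgS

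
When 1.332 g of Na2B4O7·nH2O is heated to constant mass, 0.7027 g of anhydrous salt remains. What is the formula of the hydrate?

Mass of water lost = 1.332 − 0.7027 = 0.6293 g → 0.6293 / 18.02 = 0.03492 mol H2O
Molar mass of Na2B4O7 = 201.22 g/mol → mol Na2B4O7 = 0.7027 / 201.22 = 0.003492
n = 0.03492 / 0.003492 = 10.00 ≈ 10 → Na2B4O7·10H2O

Na2B4O7·10H2O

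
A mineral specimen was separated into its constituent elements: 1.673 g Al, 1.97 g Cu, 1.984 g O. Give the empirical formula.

n(Al) = 1.673/26.98 = 0.06201, n(Cu) = 1.97/63.55 = 0.031, n(O) = 1.984/16.00 = 0.124
Smallest is Cu at 0.031 mol; normalising gives Al 2.000, Cu 1.000, O 4.000
≈ 2:1:4 → Al2CuO4

Al2CuO4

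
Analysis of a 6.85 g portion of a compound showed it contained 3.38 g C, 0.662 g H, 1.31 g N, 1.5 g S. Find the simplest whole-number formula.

Moles — C: 3.38 / 12.01 = 0.2814 mol; H: 0.662 / 1.008 = 0.6567 mol; N: 1.31 / 14.01 = 0.0935 mol; S: 1.5 / 32.07 = 0.04677 mol
Smallest is S at 0.04677 mol; normalising gives C 6.017, H 14.041, N 1.999, S 1.000
≈ 6:14:2:1 → C6H14N2S

C6H14N2S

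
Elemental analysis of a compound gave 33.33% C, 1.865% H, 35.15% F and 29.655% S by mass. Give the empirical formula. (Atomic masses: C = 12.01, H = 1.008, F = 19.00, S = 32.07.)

C3H2F2S

Assume 100 g: 33.33 g C, 1.865 g H, 35.15 g F, 29.655 g S.
Moles — C: 33.33 / 12.01 = 2.775 mol; H: 1.865 / 1.008 = 1.85 mol; F: 35.15 / 19.00 = 1.85 mol; S: 29.655 / 32.07 = 0.9247 mol
Smallest is S at 0.9247 mol; normalising gives C 3.001, H 2.001, F 2.001, S 1.000
→ C3H2F2S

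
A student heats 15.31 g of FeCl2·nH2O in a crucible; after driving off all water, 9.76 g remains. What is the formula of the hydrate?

Mass of water lost = 15.31 − 9.76 = 5.55 g → 5.55 / 18.02 = 0.308 mol H2O
Molar mass of FeCl2 = 126.75 g/mol → mol FeCl2 = 9.76 / 126.75 = 0.077
n = 0.308 / 0.077 = 4.00 ≈ 4 → FeCl2·4H2O

FeCl2·4H2O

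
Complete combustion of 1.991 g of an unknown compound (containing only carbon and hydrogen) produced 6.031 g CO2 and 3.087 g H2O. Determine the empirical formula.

mol C = 6.031 / 44.01 = 0.1370; mass C = 0.1370 × 12.01 = 1.646 g
mol H = 2 × (3.087 / 18.02) = 0.3426; mass H = 0.3426 × 1.008 = 0.3454 g
Smallest is C at 0.137 mol; normalising gives C 1.000, H 2.500
Multiply by 2: C 2.00, H 5.00 → C2H5

C2H5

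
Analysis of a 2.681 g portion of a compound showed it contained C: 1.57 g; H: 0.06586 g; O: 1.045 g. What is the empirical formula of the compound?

C2HO

n(C) = 1.57/12.01 = 0.1307, n(H) = 0.06586/1.008 = 0.06534, n(O) = 1.045/16.00 = 0.06531
Divide by the smallest (0.06531 mol O): C 2.002, H 1.000, O 1.000
→ C2HO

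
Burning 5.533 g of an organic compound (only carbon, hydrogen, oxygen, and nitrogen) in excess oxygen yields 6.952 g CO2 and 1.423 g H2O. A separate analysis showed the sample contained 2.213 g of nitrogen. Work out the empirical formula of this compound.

C2H2N2O

mol C = 6.952 / 44.01 = 0.1580; mass C = 0.1580 × 12.01 = 1.897 g
mol H = 2 × (1.423 / 18.02) = 0.1579; mass H = 0.1579 × 1.008 = 0.1592 g
mol N = 2.213 / 14.01 = 0.1580
mass O = 5.533 − (4.269) = 1.264 g → mol O = 0.07898
Divide by the smallest (0.07898 mol O): C 2.000, H 2.000, N 2.000, O 1.000
≈ 2:2:2:1 → C2H2N2O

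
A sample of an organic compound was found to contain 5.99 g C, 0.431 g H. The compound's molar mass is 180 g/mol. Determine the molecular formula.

C: 5.99 g ÷ 12.01 g/mol = 0.4988 mol
H: 0.431 g ÷ 1.008 g/mol = 0.4276 mol
Ratios (÷ 0.4276): C 1.166, H 1.000
Scaling by 6: C 7.00, H 6.00 → C7H6
Empirical-formula mass = 90.12 g/mol
n = 180 / 90.12 = 2.00 ≈ 2
Molecular formula = (C7H6)×2 = C14H12

C14H12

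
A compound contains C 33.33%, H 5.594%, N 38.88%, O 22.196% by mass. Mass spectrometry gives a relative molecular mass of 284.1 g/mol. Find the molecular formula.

Assume 100 g: 33.33 g C, 5.594 g H, 38.88 g N, 22.196 g O.
C: 33.33 g ÷ 12.01 g/mol = 2.775 mol
H: 5.594 g ÷ 1.008 g/mol = 5.55 mol
N: 38.88 g ÷ 14.01 g/mol = 2.775 mol
O: 22.196 g ÷ 16.00 g/mol = 1.387 mol
Ratios (÷ 1.387): C 2.000, H 4.000, N 2.000, O 1.000
≈ 2:4:2:1 → C2H4N2O
Empirical-formula mass = 72.07 g/mol
n = 284.1 / 72.07 = 3.94 ≈ 4
Molecular formula = (C2H4N2O)×4 = C8H16N8O4

C8H16N8O4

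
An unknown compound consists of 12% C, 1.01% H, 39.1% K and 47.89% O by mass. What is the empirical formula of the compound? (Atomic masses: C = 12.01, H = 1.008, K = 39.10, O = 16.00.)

Assume 100 g: 12 g C, 1.01 g H, 39.1 g K, 47.89 g O.
C: 12 g ÷ 12.01 g/mol = 0.9992 mol
H: 1.01 g ÷ 1.008 g/mol = 1.002 mol
K: 39.1 g ÷ 39.10 g/mol = 1 mol
O: 47.89 g ÷ 16.00 g/mol = 2.993 mol
Divide by the smallest (0.9992 mol C): C 1.000, H 1.003, K 1.001, O 2.996
→ CHKO3

CHKO3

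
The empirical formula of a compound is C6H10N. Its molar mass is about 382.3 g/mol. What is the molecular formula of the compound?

Empirical-formula mass = 96.15 g/mol
n = 382.3 / 96.15 = 3.98 ≈ 4
Molecular formula = (C6H10N)4 = C24H40N4

C24H40N4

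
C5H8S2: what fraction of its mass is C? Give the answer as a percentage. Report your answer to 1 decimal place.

Molar mass = 5(12.01) + 8(1.008) + 2(32.07) = 132.254 g/mol
Mass of C per mole = 5 × 12.01 = 60.050 g
% C = 60.050 / 132.254 × 100 = 45.4%

45.4%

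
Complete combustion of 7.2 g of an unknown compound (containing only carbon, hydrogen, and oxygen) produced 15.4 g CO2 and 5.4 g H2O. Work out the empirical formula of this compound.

C7H12O3

mol C = 15.4 / 44.01 = 0.3499; mass C = 0.3499 × 12.01 = 4.203 g
mol H = 2 × (5.4 / 18.02) = 0.5993; mass H = 0.5993 × 1.008 = 0.6041 g
mass O = 7.2 − (4.807) = 2.393 g → mol O = 0.1496
Smallest is O at 0.1496 mol; normalising gives C 2.339, H 4.007, O 1.000
Multiply by 3: C 7.02, H 12.02, O 3.00 → C7H12O3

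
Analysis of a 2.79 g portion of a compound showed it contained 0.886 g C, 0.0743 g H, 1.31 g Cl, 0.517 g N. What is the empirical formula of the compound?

C2H2ClN

C: 0.886 g ÷ 12.01 g/mol = 0.07377 mol
H: 0.0743 g ÷ 1.008 g/mol = 0.07371 mol
Cl: 1.31 g ÷ 35.45 g/mol = 0.03695 mol
N: 0.517 g ÷ 14.01 g/mol = 0.0369 mol
Divide by the smallest (0.0369 mol N): C 1.999, H 1.997, Cl 1.001, N 1.000
Ratio ≈ 2:2:1:1, so the empirical formula is C2H2ClN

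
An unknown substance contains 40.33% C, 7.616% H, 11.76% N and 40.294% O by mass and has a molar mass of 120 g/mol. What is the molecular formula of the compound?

C4H9NO3

Assume 100 g: 40.33 g C, 7.616 g H, 11.76 g N, 40.294 g O.
C: 40.33 g ÷ 12.01 g/mol = 3.358 mol
H: 7.616 g ÷ 1.008 g/mol = 7.556 mol
N: 11.76 g ÷ 14.01 g/mol = 0.8394 mol
O: 40.294 g ÷ 16.00 g/mol = 2.518 mol
Divide by the smallest (0.8394 mol N): C 4.001, H 9.001, N 1.000, O 3.000
→ C4H9NO3
Empirical-formula mass = 119.12 g/mol
n = 120 / 119.12 = 1.01 ≈ 1
Molecular formula = empirical formula = C4H9NO3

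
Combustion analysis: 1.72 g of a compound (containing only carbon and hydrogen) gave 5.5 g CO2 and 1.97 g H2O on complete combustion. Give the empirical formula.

mol C = 5.5 / 44.01 = 0.1250; mass C = 0.1250 × 12.01 = 1.501 g
mol H = 2 × (1.97 / 18.02) = 0.2186; mass H = 0.2186 × 1.008 = 0.2204 g
Divide by the smallest (0.125 mol C): C 1.000, H 1.750
Scaling by 4: C 4.00, H 7.00 → C4H7

C4H7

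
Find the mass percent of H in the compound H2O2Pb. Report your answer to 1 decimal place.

0.8%

Molar mass = 2(1.008) + 2(16.00) + 1(207.2) = 241.216 g/mol
Mass of H per mole = 2 × 1.008 = 2.016 g
% H = 2.016 / 241.216 × 100 = 0.8%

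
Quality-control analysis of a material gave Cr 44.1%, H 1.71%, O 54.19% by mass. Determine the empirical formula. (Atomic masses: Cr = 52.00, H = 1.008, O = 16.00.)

Assume 100 g: 44.1 g Cr, 1.71 g H, 54.19 g O.
n(Cr) = 44.1/52.00 = 0.8481, n(H) = 1.71/1.008 = 1.696, n(O) = 54.19/16.00 = 3.387
Smallest is Cr at 0.8481 mol; normalising gives Cr 1.000, H 2.000, O 3.994
→ CrH2O4

CrH2O4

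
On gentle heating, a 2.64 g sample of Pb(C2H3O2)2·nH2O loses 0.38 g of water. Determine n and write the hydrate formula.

Mass of anhydrous Pb(C2H3O2)2 = 2.64 − 0.38 = 2.26 g
mol H2O = 0.38 / 18.02 = 0.02109
Molar mass of Pb(C2H3O2)2 = 325.29 g/mol → mol Pb(C2H3O2)2 = 2.26 / 325.29 = 0.006948
n = 0.02109 / 0.006948 = 3.04 ≈ 3 → Pb(C2H3O2)2·3H2O

Pb(C2H3O2)2·3H2O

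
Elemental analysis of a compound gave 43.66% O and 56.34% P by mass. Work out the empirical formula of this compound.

O3P2

Assume 100 g: 43.66 g O, 56.34 g P.
Moles — O: 43.66 / 16.00 = 2.729 mol; P: 56.34 / 30.97 = 1.819 mol
Ratios (÷ 1.819): O 1.500, P 1.000
×2: O 3.00, P 2.00 → O3P2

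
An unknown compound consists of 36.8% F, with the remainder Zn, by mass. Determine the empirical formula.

Assume 100 g: 36.8 g F, 63.2 g Zn.
Moles — F: 36.8 / 19.00 = 1.937 mol; Zn: 63.2 / 65.38 = 0.9667 mol
Smallest is Zn at 0.9667 mol; normalising gives F 2.004, Zn 1.000
→ F2Zn

F2Zn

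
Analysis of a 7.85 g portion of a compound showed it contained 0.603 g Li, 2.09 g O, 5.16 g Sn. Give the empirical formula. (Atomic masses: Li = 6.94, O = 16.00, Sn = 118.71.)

Li: 0.603 g ÷ 6.94 g/mol = 0.08689 mol
O: 2.09 g ÷ 16.00 g/mol = 0.1306 mol
Sn: 5.16 g ÷ 118.71 g/mol = 0.04347 mol
Ratios (÷ 0.04347): Li 1.999, O 3.005, Sn 1.000
→ Li2O3Sn

Li2O3Sn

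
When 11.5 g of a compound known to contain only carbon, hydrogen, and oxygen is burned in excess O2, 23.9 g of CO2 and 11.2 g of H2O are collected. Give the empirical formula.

C7H16O3

mol C = 23.9 / 44.01 = 0.5431; mass C = 0.5431 × 12.01 = 6.522 g
mol H = 2 × (11.2 / 18.02) = 1.243; mass H = 1.243 × 1.008 = 1.253 g
mass O = 11.5 − (7.775) = 3.725 g → mol O = 0.2328
Ratios (÷ 0.2328): C 2.333, H 5.340, O 1.000
Multiply by 3: C 7.00, H 16.02, O 3.00 → C7H16O3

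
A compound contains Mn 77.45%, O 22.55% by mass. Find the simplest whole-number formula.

MnO

Assume 100 g: 77.45 g Mn, 22.55 g O.
Moles — Mn: 77.45 / 54.94 = 1.41 mol; O: 22.55 / 16.00 = 1.409 mol
Ratios (÷ 1.409): Mn 1.000, O 1.000
≈ 1:1 → MnO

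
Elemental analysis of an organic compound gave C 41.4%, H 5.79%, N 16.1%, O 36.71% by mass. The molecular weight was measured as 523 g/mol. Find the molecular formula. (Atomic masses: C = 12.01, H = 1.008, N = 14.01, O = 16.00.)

C18H30N6O12

Assume 100 g: 41.4 g C, 5.79 g H, 16.1 g N, 36.71 g O.
n(C) = 41.4/12.01 = 3.447, n(H) = 5.79/1.008 = 5.744, n(N) = 16.1/14.01 = 1.149, n(O) = 36.71/16.00 = 2.294
Smallest is N at 1.149 mol; normalising gives C 3.000, H 4.998, N 1.000, O 1.997
≈ 3:5:1:2 → C3H5NO2
Empirical-formula mass = 87.08 g/mol
n = 523 / 87.08 = 6.01 ≈ 6
Molecular formula = (C3H5NO2)×6 = C18H30N6O12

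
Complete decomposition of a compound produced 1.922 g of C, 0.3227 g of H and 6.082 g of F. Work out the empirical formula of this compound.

CH2F2

C: 1.922 g ÷ 12.01 g/mol = 0.16 mol
H: 0.3227 g ÷ 1.008 g/mol = 0.3201 mol
F: 6.082 g ÷ 19.00 g/mol = 0.3201 mol
Ratios (÷ 0.16): C 1.000, H 2.000, F 2.000
→ CH2F2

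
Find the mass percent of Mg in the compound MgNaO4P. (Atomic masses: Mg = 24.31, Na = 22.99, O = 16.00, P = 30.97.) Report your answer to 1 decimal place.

17.1%

Molar mass = 1(24.31) + 1(22.99) + 4(16.00) + 1(30.97) = 142.270 g/mol
Mass of Mg per mole = 1 × 24.31 = 24.310 g
% Mg = 24.310 / 142.270 × 100 = 17.1%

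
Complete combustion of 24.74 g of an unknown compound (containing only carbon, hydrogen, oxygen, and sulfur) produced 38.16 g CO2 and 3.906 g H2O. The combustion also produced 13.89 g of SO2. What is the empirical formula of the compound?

mol C = 38.16 / 44.01 = 0.8671; mass C = 0.8671 × 12.01 = 10.41 g
mol H = 2 × (3.906 / 18.02) = 0.4335; mass H = 0.4335 × 1.008 = 0.4370 g
mol S = 13.89 / 64.07 = 0.2168; mass S = 6.953 g
mass O = 24.74 − (17.80) = 6.937 g → mol O = 0.4336
Ratios (÷ 0.2168): C 4.000, H 2.000, O 2.000, S 1.000
Ratio ≈ 4:2:2:1, so the empirical formula is C4H2O2S

C4H2O2S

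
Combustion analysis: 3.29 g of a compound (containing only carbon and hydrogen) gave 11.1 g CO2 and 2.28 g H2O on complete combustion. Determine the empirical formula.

CH

mol C = 11.1 / 44.01 = 0.2522; mass C = 0.2522 × 12.01 = 3.029 g
mol H = 2 × (2.28 / 18.02) = 0.2531; mass H = 0.2531 × 1.008 = 0.2551 g
Smallest is C at 0.2522 mol; normalising gives C 1.000, H 1.003
Ratio ≈ 1:1, so the empirical formula is CH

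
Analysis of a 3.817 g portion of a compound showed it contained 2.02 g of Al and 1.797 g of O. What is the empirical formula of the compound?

Al2O3

Al: 2.02 g ÷ 26.98 g/mol = 0.07487 mol
O: 1.797 g ÷ 16.00 g/mol = 0.1123 mol
Smallest is Al at 0.07487 mol; normalising gives Al 1.000, O 1.500
×2: Al 2.00, O 3.00 → Al2O3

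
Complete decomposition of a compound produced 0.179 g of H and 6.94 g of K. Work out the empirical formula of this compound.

Moles — H: 0.179 / 1.008 = 0.1776 mol; K: 6.94 / 39.10 = 0.1775 mol
Smallest is K at 0.1775 mol; normalising gives H 1.000, K 1.000
Ratio ≈ 1:1, so the empirical formula is HK

HK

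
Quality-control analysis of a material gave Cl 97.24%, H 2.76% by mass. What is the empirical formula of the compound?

Assume 100 g: 97.24 g Cl, 2.76 g H.
Moles — Cl: 97.24 / 35.45 = 2.743 mol; H: 2.76 / 1.008 = 2.738 mol
Smallest is H at 2.738 mol; normalising gives Cl 1.002, H 1.000
→ ClH

ClH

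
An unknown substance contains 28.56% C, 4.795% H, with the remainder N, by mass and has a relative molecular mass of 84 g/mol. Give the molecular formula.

C2H4N4

Assume 100 g: 28.56 g C, 4.795 g H, 66.645 g N.
C: 28.56 g ÷ 12.01 g/mol = 2.378 mol
H: 4.795 g ÷ 1.008 g/mol = 4.757 mol
N: 66.645 g ÷ 14.01 g/mol = 4.757 mol
Divide by the smallest (2.378 mol C): C 1.000, H 2.000, N 2.000
→ CH2N2
Empirical-formula mass = 42.05 g/mol
n = 84 / 42.05 = 2.00 ≈ 2
Molecular formula = (CH2N2)×2 = C2H4N4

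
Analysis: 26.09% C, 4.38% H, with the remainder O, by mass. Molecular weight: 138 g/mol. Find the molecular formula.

Assume 100 g: 26.09 g C, 4.38 g H, 69.53 g O.
Moles — C: 26.09 / 12.01 = 2.172 mol; H: 4.38 / 1.008 = 4.345 mol; O: 69.53 / 16.00 = 4.346 mol
Divide by the smallest (2.172 mol C): C 1.000, H 2.000, O 2.000
→ CH2O2
Empirical-formula mass = 46.03 g/mol
n = 138 / 46.03 = 3.00 ≈ 3
Molecular formula = (CH2O2)×3 = C3H6O6

C3H6O6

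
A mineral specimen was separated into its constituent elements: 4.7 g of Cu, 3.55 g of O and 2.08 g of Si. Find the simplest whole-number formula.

CuO3Si

Moles — Cu: 4.7 / 63.55 = 0.07396 mol; O: 3.55 / 16.00 = 0.2219 mol; Si: 2.08 / 28.09 = 0.07405 mol
Ratios (÷ 0.07396): Cu 1.000, O 3.000, Si 1.001
→ CuO3Si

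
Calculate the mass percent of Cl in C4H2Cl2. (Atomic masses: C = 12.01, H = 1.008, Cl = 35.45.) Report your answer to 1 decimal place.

Molar mass = 4(12.01) + 2(1.008) + 2(35.45) = 120.956 g/mol
Mass of Cl per mole = 2 × 35.45 = 70.900 g
% Cl = 70.900 / 120.956 × 100 = 58.6%

58.6%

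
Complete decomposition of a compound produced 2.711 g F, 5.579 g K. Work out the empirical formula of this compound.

F: 2.711 g ÷ 19.00 g/mol = 0.1427 mol
K: 5.579 g ÷ 39.10 g/mol = 0.1427 mol
Divide by the smallest (0.1427 mol F): F 1.000, K 1.000
→ FK

FK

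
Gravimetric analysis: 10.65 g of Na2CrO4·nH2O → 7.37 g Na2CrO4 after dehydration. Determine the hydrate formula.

Na2CrO4·4H2O

Mass of water lost = 10.65 − 7.37 = 3.28 g → 3.28 / 18.02 = 0.182 mol H2O
Molar mass of Na2CrO4 = 161.98 g/mol → mol Na2CrO4 = 7.37 / 161.98 = 0.0455
n = 0.182 / 0.0455 = 4.00 ≈ 4 → Na2CrO4·4H2O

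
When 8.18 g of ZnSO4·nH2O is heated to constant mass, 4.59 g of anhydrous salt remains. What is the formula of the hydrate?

Mass of water lost = 8.18 − 4.59 = 3.59 g → 3.59 / 18.02 = 0.1992 mol H2O
Molar mass of ZnSO4 = 161.45 g/mol → mol ZnSO4 = 4.59 / 161.45 = 0.02843
n = 0.1992 / 0.02843 = 7.01 ≈ 7 → ZnSO4·7H2O

ZnSO4·7H2O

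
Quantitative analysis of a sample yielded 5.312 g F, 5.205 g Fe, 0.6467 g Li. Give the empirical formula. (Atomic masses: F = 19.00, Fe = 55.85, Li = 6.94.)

F3FeLi

n(F) = 5.312/19.00 = 0.2796, n(Fe) = 5.205/55.85 = 0.0932, n(Li) = 0.6467/6.94 = 0.09318
Divide by the smallest (0.09318 mol Li): F 3.000, Fe 1.000, Li 1.000
≈ 3:1:1 → F3FeLi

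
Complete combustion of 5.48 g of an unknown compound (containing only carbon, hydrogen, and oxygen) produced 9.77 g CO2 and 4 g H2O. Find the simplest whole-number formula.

C3H6O2

mol C = 9.77 / 44.01 = 0.2220; mass C = 0.2220 × 12.01 = 2.666 g
mol H = 2 × (4 / 18.02) = 0.4440; mass H = 0.4440 × 1.008 = 0.4475 g
mass O = 5.48 − (3.114) = 2.366 g → mol O = 0.1479
Smallest is O at 0.1479 mol; normalising gives C 1.501, H 3.002, O 1.000
Scaling by 2: C 3.00, H 6.00, O 2.00 → C3H6O2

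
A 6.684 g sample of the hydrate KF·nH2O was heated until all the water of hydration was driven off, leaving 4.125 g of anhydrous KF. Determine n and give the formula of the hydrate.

Mass of water lost = 6.684 − 4.125 = 2.559 g → 2.559 / 18.02 = 0.142 mol H2O
Molar mass of KF = 58.10 g/mol → mol KF = 4.125 / 58.10 = 0.071
n = 0.142 / 0.071 = 2.00 ≈ 2 → KF·2H2O

KF·2H2O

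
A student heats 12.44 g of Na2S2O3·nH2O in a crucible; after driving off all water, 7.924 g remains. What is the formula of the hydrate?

Mass of water lost = 12.44 − 7.924 = 4.516 g → 4.516 / 18.02 = 0.2506 mol H2O
Molar mass of Na2S2O3 = 158.12 g/mol → mol Na2S2O3 = 7.924 / 158.12 = 0.05011
n = 0.2506 / 0.05011 = 5.00 ≈ 5 → Na2S2O3·5H2O

Na2S2O3·5H2O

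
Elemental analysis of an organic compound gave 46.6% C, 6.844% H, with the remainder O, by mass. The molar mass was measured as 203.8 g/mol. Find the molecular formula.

Assume 100 g: 46.6 g C, 6.844 g H, 46.556 g O.
Moles — C: 46.6 / 12.01 = 3.88 mol; H: 6.844 / 1.008 = 6.79 mol; O: 46.556 / 16.00 = 2.91 mol
Smallest is O at 2.91 mol; normalising gives C 1.333, H 2.333, O 1.000
×3: C 4.00, H 7.00, O 3.00 → C4H7O3
Empirical-formula mass = 103.10 g/mol
n = 203.8 / 103.10 = 1.98 ≈ 2
Molecular formula = (C4H7O3)×2 = C8H14O6

C8H14O6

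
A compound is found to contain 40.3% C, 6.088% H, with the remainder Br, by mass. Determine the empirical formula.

Assume 100 g: 40.3 g C, 6.088 g H, 53.612 g Br.
C: 40.3 g ÷ 12.01 g/mol = 3.356 mol
H: 6.088 g ÷ 1.008 g/mol = 6.04 mol
Br: 53.612 g ÷ 79.90 g/mol = 0.671 mol
Ratios (÷ 0.671): C 5.001, H 9.001, Br 1.000
Ratio ≈ 5:9:1, so the empirical formula is C5H9Br

C5H9Br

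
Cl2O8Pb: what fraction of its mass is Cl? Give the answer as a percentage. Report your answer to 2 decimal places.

Molar mass = 2(35.45) + 8(16.00) + 1(207.2) = 406.100 g/mol
Mass of Cl per mole = 2 × 35.45 = 70.900 g
% Cl = 70.900 / 406.100 × 100 = 17.46%

17.46%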